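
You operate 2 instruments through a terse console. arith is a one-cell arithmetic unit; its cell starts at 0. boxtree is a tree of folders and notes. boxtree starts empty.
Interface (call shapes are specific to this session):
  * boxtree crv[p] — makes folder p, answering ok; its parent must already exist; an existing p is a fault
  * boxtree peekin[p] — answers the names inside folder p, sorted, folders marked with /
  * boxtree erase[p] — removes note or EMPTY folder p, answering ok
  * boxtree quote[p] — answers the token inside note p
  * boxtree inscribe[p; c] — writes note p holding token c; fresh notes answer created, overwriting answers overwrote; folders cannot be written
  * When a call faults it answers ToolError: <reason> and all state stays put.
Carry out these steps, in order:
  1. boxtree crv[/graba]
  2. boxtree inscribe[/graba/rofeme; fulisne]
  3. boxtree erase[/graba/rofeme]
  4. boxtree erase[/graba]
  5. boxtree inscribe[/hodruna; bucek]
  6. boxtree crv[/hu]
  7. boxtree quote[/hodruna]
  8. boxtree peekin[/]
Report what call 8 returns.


Step: boxtree crv[/graba]
Result: ok
Step: boxtree inscribe[/graba/rofeme; fulisne]
Result: created
Step: boxtree erase[/graba/rofeme]
Result: ok
Step: boxtree erase[/graba]
Result: ok
Step: boxtree inscribe[/hodruna; bucek]
Result: created
Step: boxtree crv[/hu]
Result: ok
Step: boxtree quote[/hodruna]
Result: bucek
Step: boxtree peekin[/]
Result: [hodruna, hu/]

Answer: [hodruna, hu/]


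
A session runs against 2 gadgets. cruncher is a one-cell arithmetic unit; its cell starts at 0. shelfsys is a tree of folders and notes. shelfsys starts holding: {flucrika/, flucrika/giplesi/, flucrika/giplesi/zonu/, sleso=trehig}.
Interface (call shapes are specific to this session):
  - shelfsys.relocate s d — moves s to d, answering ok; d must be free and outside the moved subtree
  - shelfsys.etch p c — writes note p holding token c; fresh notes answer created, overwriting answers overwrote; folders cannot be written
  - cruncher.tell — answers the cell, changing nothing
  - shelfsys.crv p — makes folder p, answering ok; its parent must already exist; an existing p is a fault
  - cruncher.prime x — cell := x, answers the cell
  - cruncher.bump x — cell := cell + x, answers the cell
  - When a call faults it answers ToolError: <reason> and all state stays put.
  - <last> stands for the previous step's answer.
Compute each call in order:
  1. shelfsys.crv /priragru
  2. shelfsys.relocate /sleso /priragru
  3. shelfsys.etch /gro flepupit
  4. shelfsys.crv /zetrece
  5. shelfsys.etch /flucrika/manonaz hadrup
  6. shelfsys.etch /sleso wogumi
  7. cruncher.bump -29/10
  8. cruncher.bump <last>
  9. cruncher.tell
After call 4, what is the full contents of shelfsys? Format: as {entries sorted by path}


Answer: {flucrika/, flucrika/giplesi/, flucrika/giplesi/zonu/, gro=flepupit, priragru/, sleso=trehig, zetrece/}

Derivation:
-- 1. shelfsys.crv(p=/priragru) : ok
-- 2. shelfsys.relocate(s=/sleso, d=/priragru) : ToolError: exists
-- 3. shelfsys.etch(p=/gro, c=flepupit) : created
-- 4. shelfsys.crv(p=/zetrece) : ok
-- 5. shelfsys.etch(p=/flucrika/manonaz, c=hadrup) : created
-- 6. shelfsys.etch(p=/sleso, c=wogumi) : overwrote
-- 7. cruncher.bump(x=-29/10) : -29/10
-- 8. cruncher.bump(x=<last>) : -29/5
-- 9. cruncher.tell() : -29/5


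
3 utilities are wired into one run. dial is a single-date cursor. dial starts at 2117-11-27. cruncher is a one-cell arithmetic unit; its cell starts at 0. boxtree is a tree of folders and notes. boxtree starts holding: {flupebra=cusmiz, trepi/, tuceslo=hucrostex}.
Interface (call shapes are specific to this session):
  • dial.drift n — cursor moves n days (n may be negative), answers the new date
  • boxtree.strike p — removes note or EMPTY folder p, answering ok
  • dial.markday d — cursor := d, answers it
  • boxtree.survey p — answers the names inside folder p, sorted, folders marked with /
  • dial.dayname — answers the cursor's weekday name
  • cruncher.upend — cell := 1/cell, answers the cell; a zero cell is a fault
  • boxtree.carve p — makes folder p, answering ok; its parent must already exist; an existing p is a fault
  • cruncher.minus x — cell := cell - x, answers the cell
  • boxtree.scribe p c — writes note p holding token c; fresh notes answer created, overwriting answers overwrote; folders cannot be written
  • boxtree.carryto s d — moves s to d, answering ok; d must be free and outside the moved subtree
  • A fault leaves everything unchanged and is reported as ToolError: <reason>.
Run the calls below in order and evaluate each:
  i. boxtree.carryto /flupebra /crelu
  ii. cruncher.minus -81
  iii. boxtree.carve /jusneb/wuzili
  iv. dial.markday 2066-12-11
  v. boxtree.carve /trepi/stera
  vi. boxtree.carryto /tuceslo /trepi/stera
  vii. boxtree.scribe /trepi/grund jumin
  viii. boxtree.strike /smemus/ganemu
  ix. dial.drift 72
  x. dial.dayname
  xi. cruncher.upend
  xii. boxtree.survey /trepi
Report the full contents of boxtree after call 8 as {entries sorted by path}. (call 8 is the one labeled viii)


Answer: {crelu=cusmiz, trepi/, trepi/grund=jumin, trepi/stera/, tuceslo=hucrostex}

Derivation:
~$ boxtree.carryto s: /flupebra d: /crelu
  ok
~$ cruncher.minus x: -81
  81
~$ boxtree.carve p: /jusneb/wuzili
  ToolError: no parent
~$ dial.markday d: 2066-12-11
  2066-12-11
~$ boxtree.carve p: /trepi/stera
  ok
~$ boxtree.carryto s: /tuceslo d: /trepi/stera
  ToolError: exists
~$ boxtree.scribe p: /trepi/grund c: jumin
  created
~$ boxtree.strike p: /smemus/ganemu
  ToolError: not found
~$ dial.drift n: 72
  2067-02-21
~$ dial.dayname
  Monday
~$ cruncher.upend
  1/81
~$ boxtree.survey p: /trepi
  [grund, stera/]


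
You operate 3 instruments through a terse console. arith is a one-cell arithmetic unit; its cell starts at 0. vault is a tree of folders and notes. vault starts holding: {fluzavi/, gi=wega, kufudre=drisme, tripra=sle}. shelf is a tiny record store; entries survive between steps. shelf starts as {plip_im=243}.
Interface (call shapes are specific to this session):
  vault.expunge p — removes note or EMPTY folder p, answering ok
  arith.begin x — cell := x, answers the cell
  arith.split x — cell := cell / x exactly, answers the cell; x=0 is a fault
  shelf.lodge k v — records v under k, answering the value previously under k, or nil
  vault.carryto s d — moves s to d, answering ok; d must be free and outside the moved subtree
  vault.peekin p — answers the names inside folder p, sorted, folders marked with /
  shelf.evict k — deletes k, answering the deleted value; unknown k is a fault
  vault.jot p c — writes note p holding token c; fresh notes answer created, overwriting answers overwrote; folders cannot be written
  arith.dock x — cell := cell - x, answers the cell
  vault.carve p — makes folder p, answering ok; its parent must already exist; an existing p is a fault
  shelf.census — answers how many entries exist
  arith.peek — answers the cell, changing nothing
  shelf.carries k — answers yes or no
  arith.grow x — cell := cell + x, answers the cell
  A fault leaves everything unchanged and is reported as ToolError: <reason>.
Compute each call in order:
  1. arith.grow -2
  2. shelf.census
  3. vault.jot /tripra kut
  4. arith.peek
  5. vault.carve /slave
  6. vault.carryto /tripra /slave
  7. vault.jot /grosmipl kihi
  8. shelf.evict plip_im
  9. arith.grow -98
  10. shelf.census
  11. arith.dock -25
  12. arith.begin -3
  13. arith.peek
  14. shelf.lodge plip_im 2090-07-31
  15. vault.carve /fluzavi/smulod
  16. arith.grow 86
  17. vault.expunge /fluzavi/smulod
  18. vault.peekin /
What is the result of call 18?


> grow x: -2
[out] -2
> census
[out] 1
> jot p: /tripra c: kut
[out] overwrote
> peek
[out] -2
> carve p: /slave
[out] ok
> carryto s: /tripra d: /slave
[out] ToolError: exists
> jot p: /grosmipl c: kihi
[out] created
> evict k: plip_im
[out] 243
> grow x: -98
[out] -100
> census
[out] 0
> dock x: -25
[out] -75
> begin x: -3
[out] -3
> peek
[out] -3
> lodge k: plip_im v: 2090-07-31
[out] nil
> carve p: /fluzavi/smulod
[out] ok
> grow x: 86
[out] 83
> expunge p: /fluzavi/smulod
[out] ok
> peekin p: /
[out] [fluzavi/, gi, grosmipl, kufudre, slave/, tripra]

Answer: [fluzavi/, gi, grosmipl, kufudre, slave/, tripra]


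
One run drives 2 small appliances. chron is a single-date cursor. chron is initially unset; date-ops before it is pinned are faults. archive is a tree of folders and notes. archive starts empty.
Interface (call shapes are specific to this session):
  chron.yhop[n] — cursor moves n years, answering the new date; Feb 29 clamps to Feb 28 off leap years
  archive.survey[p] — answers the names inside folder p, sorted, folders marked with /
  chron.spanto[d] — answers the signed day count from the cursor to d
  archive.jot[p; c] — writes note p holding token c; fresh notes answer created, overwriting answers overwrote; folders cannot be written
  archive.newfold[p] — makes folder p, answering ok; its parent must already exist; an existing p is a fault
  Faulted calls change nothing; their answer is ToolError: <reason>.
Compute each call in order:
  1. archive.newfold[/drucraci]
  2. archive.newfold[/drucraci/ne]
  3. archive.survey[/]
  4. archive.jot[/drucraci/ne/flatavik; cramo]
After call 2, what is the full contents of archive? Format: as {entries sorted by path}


Act: newfold[p=/drucraci]
Obs: ok
Act: newfold[p=/drucraci/ne]
Obs: ok
Act: survey[p=/]
Obs: [drucraci/]
Act: jot[p=/drucraci/ne/flatavik; c=cramo]
Obs: created

Answer: {drucraci/, drucraci/ne/}


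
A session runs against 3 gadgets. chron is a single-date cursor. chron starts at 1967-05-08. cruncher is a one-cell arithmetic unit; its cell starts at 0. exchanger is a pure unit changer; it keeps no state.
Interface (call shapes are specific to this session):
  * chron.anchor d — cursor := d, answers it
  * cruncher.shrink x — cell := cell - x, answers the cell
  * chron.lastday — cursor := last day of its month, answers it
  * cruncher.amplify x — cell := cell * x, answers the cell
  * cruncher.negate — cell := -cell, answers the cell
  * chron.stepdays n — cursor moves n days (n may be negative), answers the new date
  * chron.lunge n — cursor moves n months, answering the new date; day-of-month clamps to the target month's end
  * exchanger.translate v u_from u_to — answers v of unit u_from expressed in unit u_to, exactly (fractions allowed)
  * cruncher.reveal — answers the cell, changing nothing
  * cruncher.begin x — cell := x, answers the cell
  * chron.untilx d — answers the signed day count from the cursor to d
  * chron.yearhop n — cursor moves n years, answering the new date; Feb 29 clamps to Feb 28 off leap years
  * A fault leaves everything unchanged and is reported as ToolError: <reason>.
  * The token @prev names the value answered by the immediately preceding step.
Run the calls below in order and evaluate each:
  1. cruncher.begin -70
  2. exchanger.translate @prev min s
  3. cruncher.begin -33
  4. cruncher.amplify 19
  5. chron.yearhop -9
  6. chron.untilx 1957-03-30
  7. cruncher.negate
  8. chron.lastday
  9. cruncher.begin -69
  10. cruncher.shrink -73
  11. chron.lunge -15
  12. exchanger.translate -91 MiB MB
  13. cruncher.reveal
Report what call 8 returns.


Answer: 1958-05-31

Derivation:
>> cruncher.begin(x='-70')
<< -70
>> exchanger.translate(v='@prev', u_from='min', u_to='s')
<< -4200
>> cruncher.begin(x='-33')
<< -33
>> cruncher.amplify(x='19')
<< -627
>> chron.yearhop(n='-9')
<< 1958-05-08
>> chron.untilx(d='1957-03-30')
<< -404
>> cruncher.negate()
<< 627
>> chron.lastday()
<< 1958-05-31
>> cruncher.begin(x='-69')
<< -69
>> cruncher.shrink(x='-73')
<< 4
>> chron.lunge(n='-15')
<< 1957-02-28
>> exchanger.translate(v='-91', u_from='MiB', u_to='MB')
<< -1490944/15625
>> cruncher.reveal()
<< 4


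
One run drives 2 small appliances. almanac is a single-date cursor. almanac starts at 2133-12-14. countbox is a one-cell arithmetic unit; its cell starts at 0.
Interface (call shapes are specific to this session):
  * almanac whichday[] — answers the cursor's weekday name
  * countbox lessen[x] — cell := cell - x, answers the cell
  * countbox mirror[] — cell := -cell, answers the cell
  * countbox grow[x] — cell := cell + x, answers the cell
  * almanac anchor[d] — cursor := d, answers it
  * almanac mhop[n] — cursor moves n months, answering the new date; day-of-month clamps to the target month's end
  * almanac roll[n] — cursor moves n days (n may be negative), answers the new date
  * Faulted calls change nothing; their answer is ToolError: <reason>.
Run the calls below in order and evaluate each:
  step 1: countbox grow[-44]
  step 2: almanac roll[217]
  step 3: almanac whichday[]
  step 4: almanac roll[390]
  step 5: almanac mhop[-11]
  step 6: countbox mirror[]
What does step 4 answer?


I use countbox grow(-44), yielding -44.
Next I call almanac roll(217), and get 2134-07-19.
I try almanac whichday, and see Monday.
Calling almanac roll(390), → 2135-08-13.
I invoke almanac mhop(-11): 2134-09-13.
Now I run countbox mirror, yielding 44.

Answer: 2135-08-13


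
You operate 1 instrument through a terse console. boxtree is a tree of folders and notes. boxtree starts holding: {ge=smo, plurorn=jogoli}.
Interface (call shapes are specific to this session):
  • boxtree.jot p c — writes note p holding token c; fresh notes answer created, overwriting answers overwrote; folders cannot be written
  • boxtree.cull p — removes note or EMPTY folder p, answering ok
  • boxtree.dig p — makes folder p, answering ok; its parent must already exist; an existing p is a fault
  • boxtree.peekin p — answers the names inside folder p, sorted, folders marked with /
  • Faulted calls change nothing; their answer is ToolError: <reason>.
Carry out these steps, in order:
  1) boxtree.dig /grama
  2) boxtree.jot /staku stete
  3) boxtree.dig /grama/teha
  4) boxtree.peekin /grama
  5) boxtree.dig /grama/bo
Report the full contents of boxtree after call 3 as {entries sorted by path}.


Answer: {ge=smo, grama/, grama/teha/, plurorn=jogoli, staku=stete}

Derivation:
-- dig(p=/grama) -> ok
-- jot(p=/staku, c=stete) -> created
-- dig(p=/grama/teha) -> ok
-- peekin(p=/grama) -> [teha/]
-- dig(p=/grama/bo) -> ok


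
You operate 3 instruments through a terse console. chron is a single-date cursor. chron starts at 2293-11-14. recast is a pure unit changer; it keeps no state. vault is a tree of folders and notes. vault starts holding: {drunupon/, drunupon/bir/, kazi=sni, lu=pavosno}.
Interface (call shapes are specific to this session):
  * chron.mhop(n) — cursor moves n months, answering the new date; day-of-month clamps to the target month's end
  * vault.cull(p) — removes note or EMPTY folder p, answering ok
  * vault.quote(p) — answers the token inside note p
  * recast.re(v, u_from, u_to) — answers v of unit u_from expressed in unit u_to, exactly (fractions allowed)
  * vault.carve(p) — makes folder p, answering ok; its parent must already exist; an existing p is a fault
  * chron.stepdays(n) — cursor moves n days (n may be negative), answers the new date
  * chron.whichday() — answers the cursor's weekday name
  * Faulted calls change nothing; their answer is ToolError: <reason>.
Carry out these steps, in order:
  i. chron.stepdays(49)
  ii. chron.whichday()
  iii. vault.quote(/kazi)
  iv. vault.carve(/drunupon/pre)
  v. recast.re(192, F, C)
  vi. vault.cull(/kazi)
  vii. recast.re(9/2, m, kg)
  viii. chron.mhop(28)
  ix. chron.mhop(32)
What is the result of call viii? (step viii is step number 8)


Step: chron.stepdays[n→49]
Result: 2294-01-02
Step: chron.whichday[]
Result: Tuesday
Step: vault.quote[p→/kazi]
Result: sni
Step: vault.carve[p→/drunupon/pre]
Result: ok
Step: recast.re[v→192; u_from→F; u_to→C]
Result: 800/9
Step: vault.cull[p→/kazi]
Result: ok
Step: recast.re[v→9/2; u_from→m; u_to→kg]
Result: ToolError: incompatible units
Step: chron.mhop[n→28]
Result: 2296-05-02
Step: chron.mhop[n→32]
Result: 2299-01-02

Answer: 2296-05-02


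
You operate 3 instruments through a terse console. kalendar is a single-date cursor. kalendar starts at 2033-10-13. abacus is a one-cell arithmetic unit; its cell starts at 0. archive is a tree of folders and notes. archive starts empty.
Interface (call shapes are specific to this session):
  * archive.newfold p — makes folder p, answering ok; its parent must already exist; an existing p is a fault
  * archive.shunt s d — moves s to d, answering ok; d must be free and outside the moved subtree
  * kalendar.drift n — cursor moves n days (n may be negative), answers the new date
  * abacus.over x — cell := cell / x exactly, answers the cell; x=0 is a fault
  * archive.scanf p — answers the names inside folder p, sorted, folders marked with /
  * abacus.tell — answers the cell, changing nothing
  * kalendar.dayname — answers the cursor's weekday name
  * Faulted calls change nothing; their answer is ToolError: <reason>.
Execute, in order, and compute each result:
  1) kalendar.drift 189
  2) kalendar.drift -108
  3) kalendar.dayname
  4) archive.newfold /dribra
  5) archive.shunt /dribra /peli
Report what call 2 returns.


Answer: 2034-01-02

Derivation:
% kalendar.drift n='189'
[out] 2034-04-20
% kalendar.drift n='-108'
[out] 2034-01-02
% kalendar.dayname
[out] Monday
% archive.newfold p='/dribra'
[out] ok
% archive.shunt s='/dribra' d='/peli'
[out] ok


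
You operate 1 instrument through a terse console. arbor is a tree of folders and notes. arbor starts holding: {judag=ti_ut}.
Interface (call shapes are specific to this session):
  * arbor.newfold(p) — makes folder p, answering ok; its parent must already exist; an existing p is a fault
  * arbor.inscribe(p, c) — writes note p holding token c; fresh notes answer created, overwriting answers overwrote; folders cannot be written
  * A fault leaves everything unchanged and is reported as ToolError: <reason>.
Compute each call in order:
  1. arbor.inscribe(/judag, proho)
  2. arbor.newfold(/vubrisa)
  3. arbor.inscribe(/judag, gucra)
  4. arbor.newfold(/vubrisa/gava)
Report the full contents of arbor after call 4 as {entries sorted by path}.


Answer: {judag=gucra, vubrisa/, vubrisa/gava/}

Derivation:
% 1. inscribe(p: /judag, c: proho) ~> overwrote
% 2. newfold(p: /vubrisa) ~> ok
% 3. inscribe(p: /judag, c: gucra) ~> overwrote
% 4. newfold(p: /vubrisa/gava) ~> ok


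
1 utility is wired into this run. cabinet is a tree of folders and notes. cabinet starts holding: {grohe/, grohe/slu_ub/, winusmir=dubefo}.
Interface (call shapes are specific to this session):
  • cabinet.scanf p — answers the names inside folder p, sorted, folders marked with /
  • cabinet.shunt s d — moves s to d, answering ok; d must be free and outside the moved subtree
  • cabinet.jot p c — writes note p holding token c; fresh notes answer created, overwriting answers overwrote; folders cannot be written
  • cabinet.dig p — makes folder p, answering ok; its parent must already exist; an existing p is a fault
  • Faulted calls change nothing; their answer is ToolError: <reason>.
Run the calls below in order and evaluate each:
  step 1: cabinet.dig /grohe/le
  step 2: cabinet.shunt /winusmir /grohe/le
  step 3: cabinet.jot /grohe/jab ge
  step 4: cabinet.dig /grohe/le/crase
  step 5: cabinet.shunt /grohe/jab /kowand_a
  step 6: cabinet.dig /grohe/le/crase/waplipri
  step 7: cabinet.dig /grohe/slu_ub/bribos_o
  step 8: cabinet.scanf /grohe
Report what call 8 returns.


Act: cabinet.dig[p: /grohe/le]
Obs: ok
Act: cabinet.shunt[s: /winusmir; d: /grohe/le]
Obs: ToolError: exists
Act: cabinet.jot[p: /grohe/jab; c: ge]
Obs: created
Act: cabinet.dig[p: /grohe/le/crase]
Obs: ok
Act: cabinet.shunt[s: /grohe/jab; d: /kowand_a]
Obs: ok
Act: cabinet.dig[p: /grohe/le/crase/waplipri]
Obs: ok
Act: cabinet.dig[p: /grohe/slu_ub/bribos_o]
Obs: ok
Act: cabinet.scanf[p: /grohe]
Obs: [le/, slu_ub/]

Answer: [le/, slu_ub/]


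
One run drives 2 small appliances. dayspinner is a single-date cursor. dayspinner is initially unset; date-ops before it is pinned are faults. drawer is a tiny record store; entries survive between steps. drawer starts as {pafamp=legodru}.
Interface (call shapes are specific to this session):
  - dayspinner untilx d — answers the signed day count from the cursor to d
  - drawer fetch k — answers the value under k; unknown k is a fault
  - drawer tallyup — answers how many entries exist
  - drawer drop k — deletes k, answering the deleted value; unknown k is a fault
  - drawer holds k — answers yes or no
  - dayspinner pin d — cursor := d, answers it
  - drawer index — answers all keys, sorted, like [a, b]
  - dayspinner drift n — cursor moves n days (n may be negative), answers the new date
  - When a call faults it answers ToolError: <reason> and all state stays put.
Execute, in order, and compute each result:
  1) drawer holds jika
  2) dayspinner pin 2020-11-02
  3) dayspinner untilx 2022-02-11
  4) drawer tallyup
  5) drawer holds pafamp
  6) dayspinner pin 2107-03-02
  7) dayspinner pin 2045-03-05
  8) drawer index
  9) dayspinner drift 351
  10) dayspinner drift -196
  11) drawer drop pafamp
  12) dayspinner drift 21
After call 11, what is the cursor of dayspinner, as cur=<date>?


% 1. drawer holds(k: jika) -> no
% 2. dayspinner pin(d: 2020-11-02) -> 2020-11-02
% 3. dayspinner untilx(d: 2022-02-11) -> 466
% 4. drawer tallyup() -> 1
% 5. drawer holds(k: pafamp) -> yes
% 6. dayspinner pin(d: 2107-03-02) -> 2107-03-02
% 7. dayspinner pin(d: 2045-03-05) -> 2045-03-05
% 8. drawer index() -> [pafamp]
% 9. dayspinner drift(n: 351) -> 2046-02-19
% 10. dayspinner drift(n: -196) -> 2045-08-07
% 11. drawer drop(k: pafamp) -> legodru
% 12. dayspinner drift(n: 21) -> 2045-08-28

Answer: cur=2045-08-07


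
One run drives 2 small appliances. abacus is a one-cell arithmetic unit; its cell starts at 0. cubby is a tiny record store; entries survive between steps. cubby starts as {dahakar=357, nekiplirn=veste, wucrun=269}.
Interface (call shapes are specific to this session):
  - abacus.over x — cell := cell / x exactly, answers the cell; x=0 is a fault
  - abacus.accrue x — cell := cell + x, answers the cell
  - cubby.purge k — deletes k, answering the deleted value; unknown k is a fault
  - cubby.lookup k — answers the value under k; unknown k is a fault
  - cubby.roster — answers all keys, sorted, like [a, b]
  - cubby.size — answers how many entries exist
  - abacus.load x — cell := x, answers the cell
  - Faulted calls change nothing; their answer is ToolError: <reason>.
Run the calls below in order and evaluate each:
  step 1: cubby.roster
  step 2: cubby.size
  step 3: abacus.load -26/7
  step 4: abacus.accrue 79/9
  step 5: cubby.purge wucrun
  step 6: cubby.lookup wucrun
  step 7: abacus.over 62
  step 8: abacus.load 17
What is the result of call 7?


Answer: 319/3906

Derivation:
# 1. cubby.roster() -> [dahakar, nekiplirn, wucrun]
# 2. cubby.size() -> 3
# 3. abacus.load(x='-26/7') -> -26/7
# 4. abacus.accrue(x='79/9') -> 319/63
# 5. cubby.purge(k='wucrun') -> 269
# 6. cubby.lookup(k='wucrun') -> ToolError: no such key wucrun
# 7. abacus.over(x='62') -> 319/3906
# 8. abacus.load(x='17') -> 17


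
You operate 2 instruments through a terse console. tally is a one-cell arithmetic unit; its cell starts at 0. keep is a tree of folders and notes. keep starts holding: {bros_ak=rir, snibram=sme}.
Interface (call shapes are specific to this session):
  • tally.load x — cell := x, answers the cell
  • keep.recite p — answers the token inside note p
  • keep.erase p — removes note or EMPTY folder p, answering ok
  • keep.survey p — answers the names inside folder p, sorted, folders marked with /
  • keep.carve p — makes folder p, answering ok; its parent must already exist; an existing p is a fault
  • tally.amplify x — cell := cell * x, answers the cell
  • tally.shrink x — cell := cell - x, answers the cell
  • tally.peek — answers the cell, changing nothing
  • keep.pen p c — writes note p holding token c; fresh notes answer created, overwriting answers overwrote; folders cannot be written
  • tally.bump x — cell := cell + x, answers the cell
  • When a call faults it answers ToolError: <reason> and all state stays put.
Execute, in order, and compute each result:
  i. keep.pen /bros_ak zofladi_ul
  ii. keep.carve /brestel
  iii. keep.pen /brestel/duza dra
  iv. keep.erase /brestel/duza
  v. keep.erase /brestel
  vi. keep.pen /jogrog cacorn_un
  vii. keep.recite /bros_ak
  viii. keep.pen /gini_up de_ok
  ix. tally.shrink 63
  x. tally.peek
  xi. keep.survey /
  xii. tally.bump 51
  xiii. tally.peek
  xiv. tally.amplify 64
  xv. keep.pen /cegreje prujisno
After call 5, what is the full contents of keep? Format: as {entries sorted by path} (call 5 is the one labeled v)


Answer: {bros_ak=zofladi_ul, snibram=sme}

Derivation:
>> keep.pen(p=/bros_ak, c=zofladi_ul)
<< overwrote
>> keep.carve(p=/brestel)
<< ok
>> keep.pen(p=/brestel/duza, c=dra)
<< created
>> keep.erase(p=/brestel/duza)
<< ok
>> keep.erase(p=/brestel)
<< ok
>> keep.pen(p=/jogrog, c=cacorn_un)
<< created
>> keep.recite(p=/bros_ak)
<< zofladi_ul
>> keep.pen(p=/gini_up, c=de_ok)
<< created
>> tally.shrink(x=63)
<< -63
>> tally.peek()
<< -63
>> keep.survey(p=/)
<< [bros_ak, gini_up, jogrog, snibram]
>> tally.bump(x=51)
<< -12
>> tally.peek()
<< -12
>> tally.amplify(x=64)
<< -768
>> keep.pen(p=/cegreje, c=prujisno)
<< created


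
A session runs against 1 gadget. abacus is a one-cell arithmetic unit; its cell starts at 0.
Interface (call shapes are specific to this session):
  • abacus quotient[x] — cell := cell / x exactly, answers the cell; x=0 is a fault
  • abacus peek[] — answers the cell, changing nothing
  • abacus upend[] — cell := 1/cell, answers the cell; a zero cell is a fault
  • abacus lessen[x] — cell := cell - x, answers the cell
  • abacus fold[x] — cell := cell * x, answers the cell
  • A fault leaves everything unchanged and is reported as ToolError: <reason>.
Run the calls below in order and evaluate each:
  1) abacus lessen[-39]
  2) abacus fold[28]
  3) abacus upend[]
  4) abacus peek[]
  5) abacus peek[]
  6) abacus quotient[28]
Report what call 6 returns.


Answer: 1/30576

Derivation:
Step: abacus lessen[x=-39]
Result: 39
Step: abacus fold[x=28]
Result: 1092
Step: abacus upend[]
Result: 1/1092
Step: abacus peek[]
Result: 1/1092
Step: abacus peek[]
Result: 1/1092
Step: abacus quotient[x=28]
Result: 1/30576


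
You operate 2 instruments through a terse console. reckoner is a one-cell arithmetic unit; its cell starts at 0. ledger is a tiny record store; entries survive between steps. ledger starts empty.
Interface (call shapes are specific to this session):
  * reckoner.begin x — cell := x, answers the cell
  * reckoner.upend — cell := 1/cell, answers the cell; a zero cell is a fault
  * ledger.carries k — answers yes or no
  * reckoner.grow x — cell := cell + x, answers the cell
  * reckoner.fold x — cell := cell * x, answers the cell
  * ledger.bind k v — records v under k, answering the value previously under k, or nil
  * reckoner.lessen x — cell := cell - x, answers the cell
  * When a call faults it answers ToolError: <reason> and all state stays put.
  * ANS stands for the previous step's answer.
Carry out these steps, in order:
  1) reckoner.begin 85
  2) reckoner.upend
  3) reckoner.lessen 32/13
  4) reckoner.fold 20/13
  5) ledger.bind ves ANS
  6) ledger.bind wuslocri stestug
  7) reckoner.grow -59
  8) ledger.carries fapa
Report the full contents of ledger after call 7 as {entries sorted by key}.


-- begin(85) => 85
-- upend() => 1/85
-- lessen(32/13) => -2707/1105
-- fold(20/13) => -10828/2873
-- bind(ves, ANS) => nil
-- bind(wuslocri, stestug) => nil
-- grow(-59) => -180335/2873
-- carries(fapa) => no

Answer: {ves=-10828/2873, wuslocri=stestug}


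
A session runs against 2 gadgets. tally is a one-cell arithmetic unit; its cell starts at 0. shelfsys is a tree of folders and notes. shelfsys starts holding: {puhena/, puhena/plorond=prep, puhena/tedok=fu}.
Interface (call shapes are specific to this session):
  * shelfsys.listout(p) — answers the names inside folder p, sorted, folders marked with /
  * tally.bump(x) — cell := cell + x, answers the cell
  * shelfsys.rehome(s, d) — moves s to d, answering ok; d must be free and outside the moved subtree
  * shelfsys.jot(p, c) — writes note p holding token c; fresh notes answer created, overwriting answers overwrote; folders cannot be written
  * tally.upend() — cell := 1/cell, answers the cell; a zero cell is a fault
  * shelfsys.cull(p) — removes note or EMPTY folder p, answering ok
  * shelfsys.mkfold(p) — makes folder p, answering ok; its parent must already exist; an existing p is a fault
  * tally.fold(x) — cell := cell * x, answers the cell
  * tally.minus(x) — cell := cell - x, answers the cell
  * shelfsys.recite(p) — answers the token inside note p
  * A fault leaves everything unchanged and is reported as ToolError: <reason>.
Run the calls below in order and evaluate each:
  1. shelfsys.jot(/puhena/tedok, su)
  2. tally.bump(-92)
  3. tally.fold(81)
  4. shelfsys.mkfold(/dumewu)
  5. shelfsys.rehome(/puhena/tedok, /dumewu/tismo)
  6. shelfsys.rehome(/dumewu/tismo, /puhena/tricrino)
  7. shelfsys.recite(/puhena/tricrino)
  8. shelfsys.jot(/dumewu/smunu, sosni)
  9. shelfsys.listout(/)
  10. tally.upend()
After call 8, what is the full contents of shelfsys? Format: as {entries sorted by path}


Answer: {dumewu/, dumewu/smunu=sosni, puhena/, puhena/plorond=prep, puhena/tricrino=su}

Derivation:
-- 1. shelfsys.jot(p=/puhena/tedok, c=su) : overwrote
-- 2. tally.bump(x=-92) : -92
-- 3. tally.fold(x=81) : -7452
-- 4. shelfsys.mkfold(p=/dumewu) : ok
-- 5. shelfsys.rehome(s=/puhena/tedok, d=/dumewu/tismo) : ok
-- 6. shelfsys.rehome(s=/dumewu/tismo, d=/puhena/tricrino) : ok
-- 7. shelfsys.recite(p=/puhena/tricrino) : su
-- 8. shelfsys.jot(p=/dumewu/smunu, c=sosni) : created
-- 9. shelfsys.listout(p=/) : [dumewu/, puhena/]
-- 10. tally.upend() : -1/7452


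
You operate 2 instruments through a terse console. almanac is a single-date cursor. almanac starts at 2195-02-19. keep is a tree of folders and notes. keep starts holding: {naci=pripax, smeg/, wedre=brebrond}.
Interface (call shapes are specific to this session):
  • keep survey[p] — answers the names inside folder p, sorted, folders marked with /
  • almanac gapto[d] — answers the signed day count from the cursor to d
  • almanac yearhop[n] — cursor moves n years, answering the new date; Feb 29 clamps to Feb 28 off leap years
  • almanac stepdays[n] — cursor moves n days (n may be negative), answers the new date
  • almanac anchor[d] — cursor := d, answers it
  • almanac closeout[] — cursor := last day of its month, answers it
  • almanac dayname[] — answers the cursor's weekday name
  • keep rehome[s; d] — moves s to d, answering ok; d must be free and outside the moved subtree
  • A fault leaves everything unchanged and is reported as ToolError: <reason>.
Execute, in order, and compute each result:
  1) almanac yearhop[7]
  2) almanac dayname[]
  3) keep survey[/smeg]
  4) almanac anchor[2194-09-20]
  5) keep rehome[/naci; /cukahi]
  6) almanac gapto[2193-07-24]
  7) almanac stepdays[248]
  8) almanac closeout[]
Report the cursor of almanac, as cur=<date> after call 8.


Answer: cur=2195-05-31

Derivation:
~$ almanac yearhop n='7'
= 2202-02-19
~$ almanac dayname
= Friday
~$ keep survey p='/smeg'
= []
~$ almanac anchor d='2194-09-20'
= 2194-09-20
~$ keep rehome s='/naci' d='/cukahi'
= ok
~$ almanac gapto d='2193-07-24'
= -423
~$ almanac stepdays n='248'
= 2195-05-26
~$ almanac closeout
= 2195-05-31


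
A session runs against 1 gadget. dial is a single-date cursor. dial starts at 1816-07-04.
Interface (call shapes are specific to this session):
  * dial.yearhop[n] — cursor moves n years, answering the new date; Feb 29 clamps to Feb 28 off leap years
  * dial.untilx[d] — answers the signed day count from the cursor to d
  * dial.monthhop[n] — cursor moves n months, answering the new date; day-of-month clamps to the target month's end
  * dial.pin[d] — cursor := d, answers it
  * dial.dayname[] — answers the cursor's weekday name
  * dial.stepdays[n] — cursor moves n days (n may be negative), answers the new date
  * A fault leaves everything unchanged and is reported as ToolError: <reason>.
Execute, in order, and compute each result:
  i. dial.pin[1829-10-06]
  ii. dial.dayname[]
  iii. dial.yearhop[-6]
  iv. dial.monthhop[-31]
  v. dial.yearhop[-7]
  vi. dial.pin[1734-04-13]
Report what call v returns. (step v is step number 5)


Now I run pin on d→1829-10-06, and get 1829-10-06.
I run dayname(), which returns Tuesday.
Now I run yearhop on n→-6, and get 1823-10-06.
Using monthhop on n→-31, and see 1821-03-06.
I try yearhop on n→-7: 1814-03-06.
Then pin on d→1734-04-13, and get 1734-04-13.

Answer: 1814-03-06


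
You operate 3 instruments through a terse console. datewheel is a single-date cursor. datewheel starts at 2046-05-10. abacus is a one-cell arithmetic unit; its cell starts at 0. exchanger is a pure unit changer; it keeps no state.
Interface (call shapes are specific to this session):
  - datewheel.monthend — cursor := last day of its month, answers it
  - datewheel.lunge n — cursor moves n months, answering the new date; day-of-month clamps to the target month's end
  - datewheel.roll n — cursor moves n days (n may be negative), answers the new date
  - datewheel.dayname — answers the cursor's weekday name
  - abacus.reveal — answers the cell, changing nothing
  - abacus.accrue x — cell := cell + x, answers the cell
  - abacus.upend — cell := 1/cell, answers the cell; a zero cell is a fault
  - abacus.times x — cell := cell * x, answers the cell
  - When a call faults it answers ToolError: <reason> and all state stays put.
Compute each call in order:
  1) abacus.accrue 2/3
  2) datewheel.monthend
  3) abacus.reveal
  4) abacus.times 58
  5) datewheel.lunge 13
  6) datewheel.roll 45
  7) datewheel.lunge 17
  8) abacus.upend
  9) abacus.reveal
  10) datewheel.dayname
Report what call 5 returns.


>> accrue(x→2/3)
<< 2/3
>> monthend()
<< 2046-05-31
>> reveal()
<< 2/3
>> times(x→58)
<< 116/3
>> lunge(n→13)
<< 2047-06-30
>> roll(n→45)
<< 2047-08-14
>> lunge(n→17)
<< 2049-01-14
>> upend()
<< 3/116
>> reveal()
<< 3/116
>> dayname()
<< Thursday

Answer: 2047-06-30


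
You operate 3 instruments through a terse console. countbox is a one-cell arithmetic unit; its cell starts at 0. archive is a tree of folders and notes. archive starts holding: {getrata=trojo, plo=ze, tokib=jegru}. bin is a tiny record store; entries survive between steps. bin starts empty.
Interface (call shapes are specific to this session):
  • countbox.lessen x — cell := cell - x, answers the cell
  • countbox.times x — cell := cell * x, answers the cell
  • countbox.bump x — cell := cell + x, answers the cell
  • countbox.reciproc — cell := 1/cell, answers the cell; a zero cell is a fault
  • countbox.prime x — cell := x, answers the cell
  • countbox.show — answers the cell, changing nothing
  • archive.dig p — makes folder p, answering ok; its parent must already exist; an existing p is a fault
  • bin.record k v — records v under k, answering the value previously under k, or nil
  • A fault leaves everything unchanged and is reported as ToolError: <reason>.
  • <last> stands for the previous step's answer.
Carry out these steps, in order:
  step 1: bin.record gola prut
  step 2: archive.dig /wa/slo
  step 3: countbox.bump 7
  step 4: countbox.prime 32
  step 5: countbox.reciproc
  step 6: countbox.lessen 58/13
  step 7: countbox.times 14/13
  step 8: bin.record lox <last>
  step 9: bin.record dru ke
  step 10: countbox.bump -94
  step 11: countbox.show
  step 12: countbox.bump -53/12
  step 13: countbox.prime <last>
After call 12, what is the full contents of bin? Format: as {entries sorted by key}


[in] bin.record k='gola' v='prut'
= nil
[in] archive.dig p='/wa/slo'
= ToolError: no parent
[in] countbox.bump x='7'
= 7
[in] countbox.prime x='32'
= 32
[in] countbox.reciproc
= 1/32
[in] countbox.lessen x='58/13'
= -1843/416
[in] countbox.times x='14/13'
= -12901/2704
[in] bin.record k='lox' v='<last>'
= nil
[in] bin.record k='dru' v='ke'
= nil
[in] countbox.bump x='-94'
= -267077/2704
[in] countbox.show
= -267077/2704
[in] countbox.bump x='-53/12'
= -837059/8112
[in] countbox.prime x='<last>'
= -837059/8112

Answer: {dru=ke, gola=prut, lox=-12901/2704}


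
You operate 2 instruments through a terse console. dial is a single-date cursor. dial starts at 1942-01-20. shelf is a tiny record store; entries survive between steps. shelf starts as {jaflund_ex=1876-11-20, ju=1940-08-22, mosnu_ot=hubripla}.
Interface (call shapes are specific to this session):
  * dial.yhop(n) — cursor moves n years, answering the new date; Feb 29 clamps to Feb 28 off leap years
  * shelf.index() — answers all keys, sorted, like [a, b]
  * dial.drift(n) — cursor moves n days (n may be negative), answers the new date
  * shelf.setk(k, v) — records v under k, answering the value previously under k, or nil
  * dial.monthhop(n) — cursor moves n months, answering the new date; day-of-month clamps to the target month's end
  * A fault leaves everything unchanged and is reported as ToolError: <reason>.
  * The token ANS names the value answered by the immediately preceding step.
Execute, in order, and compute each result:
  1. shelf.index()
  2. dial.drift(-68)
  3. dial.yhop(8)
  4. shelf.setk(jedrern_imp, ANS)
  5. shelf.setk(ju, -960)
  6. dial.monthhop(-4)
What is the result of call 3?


Answer: 1949-11-13

Derivation:
;; index() == [jaflund_ex, ju, mosnu_ot]
;; drift(n=-68) == 1941-11-13
;; yhop(n=8) == 1949-11-13
;; setk(k=jedrern_imp, v=ANS) == nil
;; setk(k=ju, v=-960) == 1940-08-22
;; monthhop(n=-4) == 1949-07-13


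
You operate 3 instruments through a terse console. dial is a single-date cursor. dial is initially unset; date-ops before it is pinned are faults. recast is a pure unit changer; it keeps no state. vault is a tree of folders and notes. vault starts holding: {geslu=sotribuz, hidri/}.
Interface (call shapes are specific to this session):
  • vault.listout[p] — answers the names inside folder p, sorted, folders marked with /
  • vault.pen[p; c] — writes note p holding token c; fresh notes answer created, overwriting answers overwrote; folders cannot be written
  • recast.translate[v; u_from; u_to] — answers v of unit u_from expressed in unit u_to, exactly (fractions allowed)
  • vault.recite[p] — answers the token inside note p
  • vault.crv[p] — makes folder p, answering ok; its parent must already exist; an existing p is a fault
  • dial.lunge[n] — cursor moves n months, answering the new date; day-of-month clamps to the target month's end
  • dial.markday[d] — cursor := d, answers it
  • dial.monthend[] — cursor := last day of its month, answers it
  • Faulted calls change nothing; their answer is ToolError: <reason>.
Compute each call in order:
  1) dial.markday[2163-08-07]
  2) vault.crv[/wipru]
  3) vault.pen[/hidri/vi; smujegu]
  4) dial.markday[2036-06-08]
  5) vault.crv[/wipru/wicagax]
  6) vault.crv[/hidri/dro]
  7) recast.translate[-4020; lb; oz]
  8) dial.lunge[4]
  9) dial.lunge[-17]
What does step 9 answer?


Answer: 2035-05-08

Derivation:
-> dial.markday(2163-08-07)
<- 2163-08-07
-> vault.crv(/wipru)
<- ok
-> vault.pen(/hidri/vi, smujegu)
<- created
-> dial.markday(2036-06-08)
<- 2036-06-08
-> vault.crv(/wipru/wicagax)
<- ok
-> vault.crv(/hidri/dro)
<- ok
-> recast.translate(-4020, lb, oz)
<- -64320
-> dial.lunge(4)
<- 2036-10-08
-> dial.lunge(-17)
<- 2035-05-08


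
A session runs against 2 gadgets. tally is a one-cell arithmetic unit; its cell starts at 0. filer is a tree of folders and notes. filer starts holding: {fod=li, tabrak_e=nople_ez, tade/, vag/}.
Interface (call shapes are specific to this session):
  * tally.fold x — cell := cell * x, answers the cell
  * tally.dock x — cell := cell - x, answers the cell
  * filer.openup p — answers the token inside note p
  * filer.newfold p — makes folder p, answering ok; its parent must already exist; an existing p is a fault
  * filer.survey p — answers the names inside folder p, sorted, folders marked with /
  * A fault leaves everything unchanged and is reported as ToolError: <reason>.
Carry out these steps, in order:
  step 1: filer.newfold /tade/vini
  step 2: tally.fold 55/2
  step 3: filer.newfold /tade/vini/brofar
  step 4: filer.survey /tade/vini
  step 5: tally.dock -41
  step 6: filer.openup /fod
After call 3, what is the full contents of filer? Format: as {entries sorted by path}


Step: newfold[p→/tade/vini]
Result: ok
Step: fold[x→55/2]
Result: 0
Step: newfold[p→/tade/vini/brofar]
Result: ok
Step: survey[p→/tade/vini]
Result: [brofar/]
Step: dock[x→-41]
Result: 41
Step: openup[p→/fod]
Result: li

Answer: {fod=li, tabrak_e=nople_ez, tade/, tade/vini/, tade/vini/brofar/, vag/}
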